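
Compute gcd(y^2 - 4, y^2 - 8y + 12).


Factor each:
  y^2 - 4 = (y - 2)(y + 2)
  y^2 - 8y + 12 = (y - 2)(y - 6)
Common monic factor: y - 2


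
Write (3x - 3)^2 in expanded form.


Expand (3x - 3)^2 by repeated multiplication:
= 9x^2 - 18x + 9


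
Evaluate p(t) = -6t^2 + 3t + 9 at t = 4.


Using direct substitution:
  -6 * (4)^2 = -96
  3 * (4)^1 = 12
  constant: 9
Sum = -96 + 12 + 9 = -75


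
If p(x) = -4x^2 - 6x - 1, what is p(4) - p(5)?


p(4) = -89
p(5) = -131
p(4) - p(5) = -89 + 131 = 42


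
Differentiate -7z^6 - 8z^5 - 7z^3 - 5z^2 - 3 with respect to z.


Apply the power rule term by term:
  d/dz(-7z^6) = -42z^5
  d/dz(-8z^5) = -40z^4
  d/dz(-7z^3) = -21z^2
  d/dz(-5z^2) = -10z
  d/dz(-3) = 0
p'(z) = -42z^5 - 40z^4 - 21z^2 - 10z


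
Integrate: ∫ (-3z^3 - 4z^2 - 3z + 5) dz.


Reverse power rule on each term:
  ∫ -3z^3 dz = -(3/4)z^4
  ∫ -4z^2 dz = -(4/3)z^3
  ∫ -3z dz = -(3/2)z^2
  ∫ 5 dz = 5z
F(z) = -(3/4)z^4 - (4/3)z^3 - (3/2)z^2 + 5z + C


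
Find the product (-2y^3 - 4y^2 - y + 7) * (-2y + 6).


Distribute each term of the first polynomial:
  (-2y^3)(-2y + 6) = 4y^4 - 12y^3
  (-4y^2)(-2y + 6) = 8y^3 - 24y^2
  (-y)(-2y + 6) = 2y^2 - 6y
  (7)(-2y + 6) = -14y + 42
Sum: 4y^4 - 4y^3 - 22y^2 - 20y + 42


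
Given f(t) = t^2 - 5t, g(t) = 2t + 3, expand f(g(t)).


Substitute g(t) into f:
f(g(t)) = 1*(2t + 3)^2 + (-5)*(2t + 3)
(2t + 3)^2 = 4t^2 + 12t + 9
Expand and combine: 4t^2 + 2t - 6


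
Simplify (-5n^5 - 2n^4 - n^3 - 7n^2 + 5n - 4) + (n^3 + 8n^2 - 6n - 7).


Align terms by degree and add:
  -5n^5 - 2n^4 - n^3 - 7n^2 + 5n - 4
+ n^3 + 8n^2 - 6n - 7
= -5n^5 - 2n^4 + n^2 - n - 11


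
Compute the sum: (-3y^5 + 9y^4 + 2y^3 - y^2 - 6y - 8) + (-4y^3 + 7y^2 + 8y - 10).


Align terms by degree and add:
  -3y^5 + 9y^4 + 2y^3 - y^2 - 6y - 8
  -4y^3 + 7y^2 + 8y - 10
= -3y^5 + 9y^4 - 2y^3 + 6y^2 + 2y - 18


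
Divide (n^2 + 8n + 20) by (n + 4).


(n^2 + 8n + 20) / (n + 4)
Step 1: n * (n + 4) = n^2 + 4n; subtract.
Step 2: 4 * (n + 4) = 4n + 16; subtract.
Quotient: n + 4, Remainder: 4


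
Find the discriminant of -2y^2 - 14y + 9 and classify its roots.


D = b^2 - 4ac = (-14)^2 - 4(-2)(9) = 196 + 72 = 268
Since D > 0: two distinct irrational roots


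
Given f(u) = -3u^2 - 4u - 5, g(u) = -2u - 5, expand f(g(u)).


Substitute g(u) into f:
f(g(u)) = -3*(-2u - 5)^2 + (-4)*(-2u - 5) + (-5)
(-2u - 5)^2 = 4u^2 + 20u + 25
Expand and combine: -12u^2 - 52u - 60


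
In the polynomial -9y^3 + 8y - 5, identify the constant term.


Read off the constant term: -5


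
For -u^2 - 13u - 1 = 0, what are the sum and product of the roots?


For au^2+bu+c=0: sum = -b/a, product = c/a.
a=-1, b=-13, c=-1
Sum = -(-13)/-1 = -13
Product = (-1)/-1 = 1


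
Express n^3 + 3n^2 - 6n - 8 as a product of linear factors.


Try integer roots (divisors of -8). n=-1: p(-1)=0.
Divide out (n + 1): quotient is n^2 + 2n - 8.
Factor the quadratic: (n + 4)(n - 2)
Result: (n + 1)(n + 4)(n - 2)


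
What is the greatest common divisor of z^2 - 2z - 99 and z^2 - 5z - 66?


Factor each:
  z^2 - 2z - 99 = (z - 11)(z + 9)
  z^2 - 5z - 66 = (z - 11)(z + 6)
Common monic factor: z - 11


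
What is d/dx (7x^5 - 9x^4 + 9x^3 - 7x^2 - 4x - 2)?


Apply the power rule term by term:
  d/dx(7x^5) = 35x^4
  d/dx(-9x^4) = -36x^3
  d/dx(9x^3) = 27x^2
  d/dx(-7x^2) = -14x
  d/dx(-4x) = -4
  d/dx(-2) = 0
p'(x) = 35x^4 - 36x^3 + 27x^2 - 14x - 4


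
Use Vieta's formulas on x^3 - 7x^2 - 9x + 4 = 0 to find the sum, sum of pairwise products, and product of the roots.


Monic cubic x^3+bx^2+cx+d=0: sum=-b, pairwise sum=c, product=-d.
b=-7, c=-9, d=4
r1+r2+r3 = 7
r1r2+r1r3+r2r3 = -9
r1r2r3 = -4


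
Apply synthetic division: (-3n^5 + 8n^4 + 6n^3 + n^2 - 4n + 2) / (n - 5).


Synthetic division with c = 5. Coefficients: -3, 8, 6, 1, -4, 2
Bring down -3.
  -3 * 5 = -15; -15 + 8 = -7
  -7 * 5 = -35; -35 + 6 = -29
  -29 * 5 = -145; -145 + 1 = -144
  -144 * 5 = -720; -720 - 4 = -724
  -724 * 5 = -3620; -3620 + 2 = -3618
Quotient: -3n^4 - 7n^3 - 29n^2 - 144n - 724, Remainder: -3618


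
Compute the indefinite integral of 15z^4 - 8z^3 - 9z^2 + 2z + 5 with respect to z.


Reverse power rule on each term:
  ∫ 15z^4 dz = 3z^5
  ∫ -8z^3 dz = -2z^4
  ∫ -9z^2 dz = -3z^3
  ∫ 2z dz = z^2
  ∫ 5 dz = 5z
F(z) = 3z^5 - 2z^4 - 3z^3 + z^2 + 5z + C


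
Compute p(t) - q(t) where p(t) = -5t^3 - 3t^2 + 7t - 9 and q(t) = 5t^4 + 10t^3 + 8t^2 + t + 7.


Distribute the minus sign:
  (-5t^3 - 3t^2 + 7t - 9)
- (5t^4 + 10t^3 + 8t^2 + t + 7)
Negate second polynomial: -5t^4 - 10t^3 - 8t^2 - t - 7
Add: -5t^4 - 15t^3 - 11t^2 + 6t - 16


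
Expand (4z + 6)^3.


Expand (4z + 6)^3 by repeated multiplication:
  (4z + 6)^2 = 16z^2 + 48z + 36
= 64z^3 + 288z^2 + 432z + 216


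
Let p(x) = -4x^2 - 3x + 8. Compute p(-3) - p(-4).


p(-3) = -19
p(-4) = -44
p(-3) - p(-4) = -19 + 44 = 25


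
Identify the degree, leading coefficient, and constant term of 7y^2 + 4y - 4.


Highest power of y is 2, with coefficient 7. Constant term is -4.
Degree = 2, leading coefficient = 7, constant term = -4


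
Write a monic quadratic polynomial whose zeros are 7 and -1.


p(x) = (x - 7)(x + 1)
Expand: x^2 - 6x - 7


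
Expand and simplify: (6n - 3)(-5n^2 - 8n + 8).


Distribute each term of the first polynomial:
  (6n)(-5n^2 - 8n + 8) = -30n^3 - 48n^2 + 48n
  (-3)(-5n^2 - 8n + 8) = 15n^2 + 24n - 24
Sum: -30n^3 - 33n^2 + 72n - 24


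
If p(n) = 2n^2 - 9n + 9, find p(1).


Using direct substitution:
  2 * (1)^2 = 2
  -9 * (1)^1 = -9
  constant: 9
Sum = 2 - 9 + 9 = 2


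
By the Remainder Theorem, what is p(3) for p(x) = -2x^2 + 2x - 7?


By the Remainder Theorem, the remainder equals p(3):
  -2*(3)^2 = -18
  2*(3)^1 = 6
  constant: -7
Sum: -18 + 6 - 7 = -19


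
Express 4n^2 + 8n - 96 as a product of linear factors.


Roots satisfy r1 + r2 = -b/a = -2 and r1*r2 = c/a = -24.
So r1 = -6, r2 = 4.
4n^2 + 8n - 96 = 4(n - r1)(n - r2) = 4(n + 6)(n - 4)


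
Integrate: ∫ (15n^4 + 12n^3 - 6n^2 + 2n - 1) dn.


Reverse power rule on each term:
  ∫ 15n^4 dn = 3n^5
  ∫ 12n^3 dn = 3n^4
  ∫ -6n^2 dn = -2n^3
  ∫ 2n dn = n^2
  ∫ -1 dn = -n
F(n) = 3n^5 + 3n^4 - 2n^3 + n^2 - n + C


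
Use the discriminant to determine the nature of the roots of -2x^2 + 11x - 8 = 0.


D = b^2 - 4ac = (11)^2 - 4(-2)(-8) = 121 - 64 = 57
Since D > 0: two distinct irrational roots


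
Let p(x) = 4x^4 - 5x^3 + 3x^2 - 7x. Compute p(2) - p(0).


p(2) = 22
p(0) = 0
p(2) - p(0) = 22 = 22


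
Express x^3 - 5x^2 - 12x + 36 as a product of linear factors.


Try integer roots (divisors of 36). x=6: p(6)=0.
Divide out (x - 6): quotient is x^2 + x - 6.
Factor the quadratic: (x + 3)(x - 2)
Result: (x - 6)(x + 3)(x - 2)


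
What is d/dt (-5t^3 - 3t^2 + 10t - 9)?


Apply the power rule term by term:
  d/dt(-5t^3) = -15t^2
  d/dt(-3t^2) = -6t
  d/dt(10t) = 10
  d/dt(-9) = 0
p'(t) = -15t^2 - 6t + 10


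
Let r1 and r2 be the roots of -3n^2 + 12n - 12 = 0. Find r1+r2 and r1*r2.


For an^2+bn+c=0: sum = -b/a, product = c/a.
a=-3, b=12, c=-12
Sum = -(12)/-3 = 4
Product = (-12)/-3 = 4


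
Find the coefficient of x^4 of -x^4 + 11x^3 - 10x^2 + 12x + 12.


Read off the coefficient of x^4: -1


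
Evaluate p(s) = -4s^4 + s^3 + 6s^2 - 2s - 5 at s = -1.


Using direct substitution:
  -4 * (-1)^4 = -4
  1 * (-1)^3 = -1
  6 * (-1)^2 = 6
  -2 * (-1)^1 = 2
  constant: -5
Sum = -4 - 1 + 6 + 2 - 5 = -2


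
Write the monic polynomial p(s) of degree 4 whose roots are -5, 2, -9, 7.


p(s) = (s + 5)(s - 2)(s + 9)(s - 7)
Expand: s^4 + 5s^3 - 67s^2 - 209s + 630


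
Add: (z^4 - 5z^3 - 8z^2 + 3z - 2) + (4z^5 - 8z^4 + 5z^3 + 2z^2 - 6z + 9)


Align terms by degree and add:
  z^4 - 5z^3 - 8z^2 + 3z - 2
+ 4z^5 - 8z^4 + 5z^3 + 2z^2 - 6z + 9
= 4z^5 - 7z^4 - 6z^2 - 3z + 7


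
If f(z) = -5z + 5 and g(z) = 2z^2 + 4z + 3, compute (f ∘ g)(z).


Substitute g(z) into f:
f(g(z)) = -5*(2z^2 + 4z + 3) + 5
Expand and combine: -10z^2 - 20z - 10


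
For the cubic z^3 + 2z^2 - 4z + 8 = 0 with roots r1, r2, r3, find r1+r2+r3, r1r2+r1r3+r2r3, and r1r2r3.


Monic cubic z^3+bz^2+cz+d=0: sum=-b, pairwise sum=c, product=-d.
b=2, c=-4, d=8
r1+r2+r3 = -2
r1r2+r1r3+r2r3 = -4
r1r2r3 = -8


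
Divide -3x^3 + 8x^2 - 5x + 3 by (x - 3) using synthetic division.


Synthetic division with c = 3. Coefficients: -3, 8, -5, 3
Bring down -3.
  -3 * 3 = -9; -9 + 8 = -1
  -1 * 3 = -3; -3 - 5 = -8
  -8 * 3 = -24; -24 + 3 = -21
Quotient: -3x^2 - x - 8, Remainder: -21


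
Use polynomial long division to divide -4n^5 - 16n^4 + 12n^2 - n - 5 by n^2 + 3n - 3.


(-4n^5 - 16n^4 + 12n^2 - n - 5) / (n^2 + 3n - 3)
Step 1: -4n^3 * (n^2 + 3n - 3) = -4n^5 - 12n^4 + 12n^3; subtract.
Step 2: -4n^2 * (n^2 + 3n - 3) = -4n^4 - 12n^3 + 12n^2; subtract.
Step 3: 0 * (n^2 + 3n - 3) = 0; subtract.
Step 4: 0 * (n^2 + 3n - 3) = 0; subtract.
Quotient: -4n^3 - 4n^2, Remainder: -n - 5


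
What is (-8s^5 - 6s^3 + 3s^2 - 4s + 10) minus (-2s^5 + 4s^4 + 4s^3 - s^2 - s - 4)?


Distribute the minus sign:
  (-8s^5 - 6s^3 + 3s^2 - 4s + 10)
- (-2s^5 + 4s^4 + 4s^3 - s^2 - s - 4)
Negate second polynomial: 2s^5 - 4s^4 - 4s^3 + s^2 + s + 4
Add: -6s^5 - 4s^4 - 10s^3 + 4s^2 - 3s + 14


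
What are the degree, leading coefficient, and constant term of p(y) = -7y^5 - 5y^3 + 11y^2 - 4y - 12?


Highest power of y is 5, with coefficient -7. Constant term is -12.
Degree = 5, leading coefficient = -7, constant term = -12


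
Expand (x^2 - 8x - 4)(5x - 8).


Distribute each term of the first polynomial:
  (x^2)(5x - 8) = 5x^3 - 8x^2
  (-8x)(5x - 8) = -40x^2 + 64x
  (-4)(5x - 8) = -20x + 32
Sum: 5x^3 - 48x^2 + 44x + 32


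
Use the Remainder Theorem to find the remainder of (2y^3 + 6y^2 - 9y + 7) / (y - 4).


By the Remainder Theorem, the remainder equals p(4):
  2*(4)^3 = 128
  6*(4)^2 = 96
  -9*(4)^1 = -36
  constant: 7
Sum: 128 + 96 - 36 + 7 = 195


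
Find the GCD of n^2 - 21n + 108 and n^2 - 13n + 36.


Factor each:
  n^2 - 21n + 108 = (n - 9)(n - 12)
  n^2 - 13n + 36 = (n - 9)(n - 4)
Common monic factor: n - 9


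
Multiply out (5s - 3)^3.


Expand (5s - 3)^3 by repeated multiplication:
  (5s - 3)^2 = 25s^2 - 30s + 9
= 125s^3 - 225s^2 + 135s - 27


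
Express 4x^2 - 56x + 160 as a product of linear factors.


Roots satisfy r1 + r2 = -b/a = 14 and r1*r2 = c/a = 40.
So r1 = 10, r2 = 4.
4x^2 - 56x + 160 = 4(x - r1)(x - r2) = 4(x - 10)(x - 4)


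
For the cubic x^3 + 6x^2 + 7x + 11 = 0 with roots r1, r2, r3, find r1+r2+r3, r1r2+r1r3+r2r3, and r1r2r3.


Monic cubic x^3+bx^2+cx+d=0: sum=-b, pairwise sum=c, product=-d.
b=6, c=7, d=11
r1+r2+r3 = -6
r1r2+r1r3+r2r3 = 7
r1r2r3 = -11


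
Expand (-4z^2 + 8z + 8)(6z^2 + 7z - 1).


Distribute each term of the first polynomial:
  (-4z^2)(6z^2 + 7z - 1) = -24z^4 - 28z^3 + 4z^2
  (8z)(6z^2 + 7z - 1) = 48z^3 + 56z^2 - 8z
  (8)(6z^2 + 7z - 1) = 48z^2 + 56z - 8
Sum: -24z^4 + 20z^3 + 108z^2 + 48z - 8


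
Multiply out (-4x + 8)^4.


Expand (-4x + 8)^4 by repeated multiplication:
  (-4x + 8)^2 = 16x^2 - 64x + 64
  (-4x + 8)^3 = -64x^3 + 384x^2 - 768x + 512
= 256x^4 - 2048x^3 + 6144x^2 - 8192x + 4096


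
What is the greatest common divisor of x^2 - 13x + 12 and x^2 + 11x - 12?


Factor each:
  x^2 - 13x + 12 = (x - 1)(x - 12)
  x^2 + 11x - 12 = (x - 1)(x + 12)
Common monic factor: x - 1


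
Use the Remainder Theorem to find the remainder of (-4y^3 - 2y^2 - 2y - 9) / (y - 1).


By the Remainder Theorem, the remainder equals p(1):
  -4*(1)^3 = -4
  -2*(1)^2 = -2
  -2*(1)^1 = -2
  constant: -9
Sum: -4 - 2 - 2 - 9 = -17


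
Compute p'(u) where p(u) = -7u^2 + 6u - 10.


Apply the power rule term by term:
  d/du(-7u^2) = -14u
  d/du(6u) = 6
  d/du(-10) = 0
p'(u) = -14u + 6


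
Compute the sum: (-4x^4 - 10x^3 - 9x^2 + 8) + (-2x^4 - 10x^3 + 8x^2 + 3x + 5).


Align terms by degree and add:
  -4x^4 - 10x^3 - 9x^2 + 8
  -2x^4 - 10x^3 + 8x^2 + 3x + 5
= -6x^4 - 20x^3 - x^2 + 3x + 13


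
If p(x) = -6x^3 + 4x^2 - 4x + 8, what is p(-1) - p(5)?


p(-1) = 22
p(5) = -662
p(-1) - p(5) = 22 + 662 = 684


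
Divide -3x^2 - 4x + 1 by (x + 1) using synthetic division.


Synthetic division with c = -1. Coefficients: -3, -4, 1
Bring down -3.
  -3 * -1 = 3; 3 - 4 = -1
  -1 * -1 = 1; 1 + 1 = 2
Quotient: -3x - 1, Remainder: 2


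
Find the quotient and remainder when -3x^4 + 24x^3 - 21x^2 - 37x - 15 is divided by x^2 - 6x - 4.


(-3x^4 + 24x^3 - 21x^2 - 37x - 15) / (x^2 - 6x - 4)
Step 1: -3x^2 * (x^2 - 6x - 4) = -3x^4 + 18x^3 + 12x^2; subtract.
Step 2: 6x * (x^2 - 6x - 4) = 6x^3 - 36x^2 - 24x; subtract.
Step 3: 3 * (x^2 - 6x - 4) = 3x^2 - 18x - 12; subtract.
Quotient: -3x^2 + 6x + 3, Remainder: 5x - 3


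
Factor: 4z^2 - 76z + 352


Roots satisfy r1 + r2 = -b/a = 19 and r1*r2 = c/a = 88.
So r1 = 11, r2 = 8.
4z^2 - 76z + 352 = 4(z - r1)(z - r2) = 4(z - 11)(z - 8)


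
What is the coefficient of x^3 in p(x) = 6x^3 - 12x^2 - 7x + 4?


Read off the coefficient of x^3: 6


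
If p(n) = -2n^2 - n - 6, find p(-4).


Using direct substitution:
  -2 * (-4)^2 = -32
  -1 * (-4)^1 = 4
  constant: -6
Sum = -32 + 4 - 6 = -34


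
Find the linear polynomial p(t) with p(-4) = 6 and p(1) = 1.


p(t) = mt + b. Using p(-4)=6, p(1)=1:
m = (6 - 1)/(-4 - 1) = 5/-5 = -1
b = 6 - m*(-4) = 6 - 4 = 2
p(t) = -t + 2


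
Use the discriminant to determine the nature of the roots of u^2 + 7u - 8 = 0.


D = b^2 - 4ac = (7)^2 - 4(1)(-8) = 49 + 32 = 81
Since D > 0: two distinct rational roots


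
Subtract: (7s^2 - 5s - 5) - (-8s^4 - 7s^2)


Distribute the minus sign:
  (7s^2 - 5s - 5)
- (-8s^4 - 7s^2)
Negate second polynomial: 8s^4 + 7s^2
Add: 8s^4 + 14s^2 - 5s - 5


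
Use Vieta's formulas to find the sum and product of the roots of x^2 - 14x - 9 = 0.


For ax^2+bx+c=0: sum = -b/a, product = c/a.
a=1, b=-14, c=-9
Sum = -(-14)/1 = 14
Product = (-9)/1 = -9


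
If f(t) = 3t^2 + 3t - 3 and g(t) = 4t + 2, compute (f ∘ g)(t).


Substitute g(t) into f:
f(g(t)) = 3*(4t + 2)^2 + 3*(4t + 2) + (-3)
(4t + 2)^2 = 16t^2 + 16t + 4
Expand and combine: 48t^2 + 60t + 15


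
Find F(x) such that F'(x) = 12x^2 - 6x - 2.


Reverse power rule on each term:
  ∫ 12x^2 dx = 4x^3
  ∫ -6x dx = -3x^2
  ∫ -2 dx = -2x
F(x) = 4x^3 - 3x^2 - 2x + C


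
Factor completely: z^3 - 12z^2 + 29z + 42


Try integer roots (divisors of 42). z=6: p(6)=0.
Divide out (z - 6): quotient is z^2 - 6z - 7.
Factor the quadratic: (z - 7)(z + 1)
Result: (z - 6)(z - 7)(z + 1)


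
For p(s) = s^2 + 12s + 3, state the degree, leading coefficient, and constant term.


Highest power of s is 2, with coefficient 1. Constant term is 3.
Degree = 2, leading coefficient = 1, constant term = 3


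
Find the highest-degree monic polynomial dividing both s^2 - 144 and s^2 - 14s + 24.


Factor each:
  s^2 - 144 = (s - 12)(s + 12)
  s^2 - 14s + 24 = (s - 12)(s - 2)
Common monic factor: s - 12


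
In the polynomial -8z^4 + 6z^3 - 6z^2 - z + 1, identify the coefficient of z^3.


Read off the coefficient of z^3: 6


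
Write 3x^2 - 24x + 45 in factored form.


Roots satisfy r1 + r2 = -b/a = 8 and r1*r2 = c/a = 15.
So r1 = 3, r2 = 5.
3x^2 - 24x + 45 = 3(x - r1)(x - r2) = 3(x - 3)(x - 5)


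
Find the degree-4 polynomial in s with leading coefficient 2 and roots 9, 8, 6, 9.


p(s) = 2(s - 9)(s - 8)(s - 6)(s - 9)
Expand: 2s^4 - 64s^3 + 762s^2 - 3996s + 7776


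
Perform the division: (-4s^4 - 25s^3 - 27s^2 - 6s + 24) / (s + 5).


(-4s^4 - 25s^3 - 27s^2 - 6s + 24) / (s + 5)
Step 1: -4s^3 * (s + 5) = -4s^4 - 20s^3; subtract.
Step 2: -5s^2 * (s + 5) = -5s^3 - 25s^2; subtract.
Step 3: -2s * (s + 5) = -2s^2 - 10s; subtract.
Step 4: 4 * (s + 5) = 4s + 20; subtract.
Quotient: -4s^3 - 5s^2 - 2s + 4, Remainder: 4


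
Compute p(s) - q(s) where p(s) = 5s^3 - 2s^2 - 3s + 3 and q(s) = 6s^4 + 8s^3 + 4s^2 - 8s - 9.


Distribute the minus sign:
  (5s^3 - 2s^2 - 3s + 3)
- (6s^4 + 8s^3 + 4s^2 - 8s - 9)
Negate second polynomial: -6s^4 - 8s^3 - 4s^2 + 8s + 9
Add: -6s^4 - 3s^3 - 6s^2 + 5s + 12


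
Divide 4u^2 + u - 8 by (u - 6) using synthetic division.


Synthetic division with c = 6. Coefficients: 4, 1, -8
Bring down 4.
  4 * 6 = 24; 24 + 1 = 25
  25 * 6 = 150; 150 - 8 = 142
Quotient: 4u + 25, Remainder: 142


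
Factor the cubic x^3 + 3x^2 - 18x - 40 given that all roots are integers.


Try integer roots (divisors of -40). x=-5: p(-5)=0.
Divide out (x + 5): quotient is x^2 - 2x - 8.
Factor the quadratic: (x - 4)(x + 2)
Result: (x + 5)(x - 4)(x + 2)


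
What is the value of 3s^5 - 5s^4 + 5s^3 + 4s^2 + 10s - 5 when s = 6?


Using direct substitution:
  3 * (6)^5 = 23328
  -5 * (6)^4 = -6480
  5 * (6)^3 = 1080
  4 * (6)^2 = 144
  10 * (6)^1 = 60
  constant: -5
Sum = 23328 - 6480 + 1080 + 144 + 60 - 5 = 18127


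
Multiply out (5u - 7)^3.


Expand (5u - 7)^3 by repeated multiplication:
  (5u - 7)^2 = 25u^2 - 70u + 49
= 125u^3 - 525u^2 + 735u - 343


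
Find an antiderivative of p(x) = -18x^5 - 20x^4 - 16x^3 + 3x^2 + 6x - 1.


Reverse power rule on each term:
  ∫ -18x^5 dx = -3x^6
  ∫ -20x^4 dx = -4x^5
  ∫ -16x^3 dx = -4x^4
  ∫ 3x^2 dx = x^3
  ∫ 6x dx = 3x^2
  ∫ -1 dx = -x
F(x) = -3x^6 - 4x^5 - 4x^4 + x^3 + 3x^2 - x + C


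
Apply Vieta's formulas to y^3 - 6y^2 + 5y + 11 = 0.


Monic cubic y^3+by^2+cy+d=0: sum=-b, pairwise sum=c, product=-d.
b=-6, c=5, d=11
r1+r2+r3 = 6
r1r2+r1r3+r2r3 = 5
r1r2r3 = -11


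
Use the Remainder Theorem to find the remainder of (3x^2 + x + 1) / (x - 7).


By the Remainder Theorem, the remainder equals p(7):
  3*(7)^2 = 147
  1*(7)^1 = 7
  constant: 1
Sum: 147 + 7 + 1 = 155


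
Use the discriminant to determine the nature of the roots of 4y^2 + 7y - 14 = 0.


D = b^2 - 4ac = (7)^2 - 4(4)(-14) = 49 + 224 = 273
Since D > 0: two distinct irrational roots


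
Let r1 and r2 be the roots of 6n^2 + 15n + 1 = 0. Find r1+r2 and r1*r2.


For an^2+bn+c=0: sum = -b/a, product = c/a.
a=6, b=15, c=1
Sum = -(15)/6 = -5/2
Product = (1)/6 = 1/6


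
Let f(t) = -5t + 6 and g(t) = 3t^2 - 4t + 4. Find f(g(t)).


Substitute g(t) into f:
f(g(t)) = -5*(3t^2 - 4t + 4) + 6
Expand and combine: -15t^2 + 20t - 14


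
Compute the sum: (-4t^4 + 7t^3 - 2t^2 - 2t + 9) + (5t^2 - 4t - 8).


Align terms by degree and add:
  -4t^4 + 7t^3 - 2t^2 - 2t + 9
+ 5t^2 - 4t - 8
= -4t^4 + 7t^3 + 3t^2 - 6t + 1


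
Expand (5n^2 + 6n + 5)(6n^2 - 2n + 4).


Distribute each term of the first polynomial:
  (5n^2)(6n^2 - 2n + 4) = 30n^4 - 10n^3 + 20n^2
  (6n)(6n^2 - 2n + 4) = 36n^3 - 12n^2 + 24n
  (5)(6n^2 - 2n + 4) = 30n^2 - 10n + 20
Sum: 30n^4 + 26n^3 + 38n^2 + 14n + 20


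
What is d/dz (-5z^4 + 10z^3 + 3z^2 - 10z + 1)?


Apply the power rule term by term:
  d/dz(-5z^4) = -20z^3
  d/dz(10z^3) = 30z^2
  d/dz(3z^2) = 6z
  d/dz(-10z) = -10
  d/dz(1) = 0
p'(z) = -20z^3 + 30z^2 + 6z - 10


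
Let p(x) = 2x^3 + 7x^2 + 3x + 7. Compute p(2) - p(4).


p(2) = 57
p(4) = 259
p(2) - p(4) = 57 - 259 = -202


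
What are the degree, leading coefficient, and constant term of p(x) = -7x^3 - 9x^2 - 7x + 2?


Highest power of x is 3, with coefficient -7. Constant term is 2.
Degree = 3, leading coefficient = -7, constant term = 2


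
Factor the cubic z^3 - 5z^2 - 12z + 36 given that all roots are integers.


Try integer roots (divisors of 36). z=2: p(2)=0.
Divide out (z - 2): quotient is z^2 - 3z - 18.
Factor the quadratic: (z + 3)(z - 6)
Result: (z - 2)(z + 3)(z - 6)


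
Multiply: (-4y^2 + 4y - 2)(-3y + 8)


Distribute each term of the first polynomial:
  (-4y^2)(-3y + 8) = 12y^3 - 32y^2
  (4y)(-3y + 8) = -12y^2 + 32y
  (-2)(-3y + 8) = 6y - 16
Sum: 12y^3 - 44y^2 + 38y - 16


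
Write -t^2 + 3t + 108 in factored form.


Roots satisfy r1 + r2 = -b/a = 3 and r1*r2 = c/a = -108.
So r1 = 12, r2 = -9.
-t^2 + 3t + 108 = -(t - r1)(t - r2) = -(t - 12)(t + 9)


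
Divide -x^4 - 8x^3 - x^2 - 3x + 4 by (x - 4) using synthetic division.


Synthetic division with c = 4. Coefficients: -1, -8, -1, -3, 4
Bring down -1.
  -1 * 4 = -4; -4 - 8 = -12
  -12 * 4 = -48; -48 - 1 = -49
  -49 * 4 = -196; -196 - 3 = -199
  -199 * 4 = -796; -796 + 4 = -792
Quotient: -x^3 - 12x^2 - 49x - 199, Remainder: -792


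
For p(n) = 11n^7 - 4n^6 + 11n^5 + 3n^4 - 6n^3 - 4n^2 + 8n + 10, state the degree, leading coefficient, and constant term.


Highest power of n is 7, with coefficient 11. Constant term is 10.
Degree = 7, leading coefficient = 11, constant term = 10


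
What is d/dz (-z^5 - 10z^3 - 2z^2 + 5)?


Apply the power rule term by term:
  d/dz(-z^5) = -5z^4
  d/dz(-10z^3) = -30z^2
  d/dz(-2z^2) = -4z
  d/dz(5) = 0
p'(z) = -5z^4 - 30z^2 - 4z


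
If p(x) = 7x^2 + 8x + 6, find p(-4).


Using direct substitution:
  7 * (-4)^2 = 112
  8 * (-4)^1 = -32
  constant: 6
Sum = 112 - 32 + 6 = 86


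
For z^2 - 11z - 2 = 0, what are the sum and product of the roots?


For az^2+bz+c=0: sum = -b/a, product = c/a.
a=1, b=-11, c=-2
Sum = -(-11)/1 = 11
Product = (-2)/1 = -2


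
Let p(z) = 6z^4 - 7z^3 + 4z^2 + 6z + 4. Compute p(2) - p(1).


p(2) = 72
p(1) = 13
p(2) - p(1) = 72 - 13 = 59


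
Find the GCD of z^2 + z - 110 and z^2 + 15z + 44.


Factor each:
  z^2 + z - 110 = (z + 11)(z - 10)
  z^2 + 15z + 44 = (z + 11)(z + 4)
Common monic factor: z + 11


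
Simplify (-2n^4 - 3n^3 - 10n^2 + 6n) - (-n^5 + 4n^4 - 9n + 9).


Distribute the minus sign:
  (-2n^4 - 3n^3 - 10n^2 + 6n)
- (-n^5 + 4n^4 - 9n + 9)
Negate second polynomial: n^5 - 4n^4 + 9n - 9
Add: n^5 - 6n^4 - 3n^3 - 10n^2 + 15n - 9


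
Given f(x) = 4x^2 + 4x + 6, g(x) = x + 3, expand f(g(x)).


Substitute g(x) into f:
f(g(x)) = 4*(x + 3)^2 + 4*(x + 3) + 6
(x + 3)^2 = x^2 + 6x + 9
Expand and combine: 4x^2 + 28x + 54


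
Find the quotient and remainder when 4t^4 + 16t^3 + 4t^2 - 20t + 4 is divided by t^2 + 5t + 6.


(4t^4 + 16t^3 + 4t^2 - 20t + 4) / (t^2 + 5t + 6)
Step 1: 4t^2 * (t^2 + 5t + 6) = 4t^4 + 20t^3 + 24t^2; subtract.
Step 2: -4t * (t^2 + 5t + 6) = -4t^3 - 20t^2 - 24t; subtract.
Step 3: 0 * (t^2 + 5t + 6) = 0; subtract.
Quotient: 4t^2 - 4t, Remainder: 4t + 4


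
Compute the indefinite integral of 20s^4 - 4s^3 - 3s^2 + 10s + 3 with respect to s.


Reverse power rule on each term:
  ∫ 20s^4 ds = 4s^5
  ∫ -4s^3 ds = -s^4
  ∫ -3s^2 ds = -s^3
  ∫ 10s ds = 5s^2
  ∫ 3 ds = 3s
F(s) = 4s^5 - s^4 - s^3 + 5s^2 + 3s + C


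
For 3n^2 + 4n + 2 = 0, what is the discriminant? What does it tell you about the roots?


D = b^2 - 4ac = (4)^2 - 4(3)(2) = 16 - 24 = -8
Since D < 0: two complex conjugate roots (no real roots)


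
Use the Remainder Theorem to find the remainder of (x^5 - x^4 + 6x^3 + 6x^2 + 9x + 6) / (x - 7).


By the Remainder Theorem, the remainder equals p(7):
  1*(7)^5 = 16807
  -1*(7)^4 = -2401
  6*(7)^3 = 2058
  6*(7)^2 = 294
  9*(7)^1 = 63
  constant: 6
Sum: 16807 - 2401 + 2058 + 294 + 63 + 6 = 16827


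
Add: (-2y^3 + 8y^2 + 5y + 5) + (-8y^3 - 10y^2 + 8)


Align terms by degree and add:
  -2y^3 + 8y^2 + 5y + 5
  -8y^3 - 10y^2 + 8
= -10y^3 - 2y^2 + 5y + 13


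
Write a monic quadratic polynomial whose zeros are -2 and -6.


p(n) = (n + 2)(n + 6)
Expand: n^2 + 8n + 12


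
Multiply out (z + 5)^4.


Expand (z + 5)^4 by repeated multiplication:
  (z + 5)^2 = z^2 + 10z + 25
  (z + 5)^3 = z^3 + 15z^2 + 75z + 125
= z^4 + 20z^3 + 150z^2 + 500z + 625


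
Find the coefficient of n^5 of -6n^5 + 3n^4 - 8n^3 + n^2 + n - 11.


Read off the coefficient of n^5: -6


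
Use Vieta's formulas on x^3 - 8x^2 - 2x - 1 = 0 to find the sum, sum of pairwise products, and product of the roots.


Monic cubic x^3+bx^2+cx+d=0: sum=-b, pairwise sum=c, product=-d.
b=-8, c=-2, d=-1
r1+r2+r3 = 8
r1r2+r1r3+r2r3 = -2
r1r2r3 = 1


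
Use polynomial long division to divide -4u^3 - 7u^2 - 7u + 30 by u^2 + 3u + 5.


(-4u^3 - 7u^2 - 7u + 30) / (u^2 + 3u + 5)
Step 1: -4u * (u^2 + 3u + 5) = -4u^3 - 12u^2 - 20u; subtract.
Step 2: 5 * (u^2 + 3u + 5) = 5u^2 + 15u + 25; subtract.
Quotient: -4u + 5, Remainder: -2u + 5


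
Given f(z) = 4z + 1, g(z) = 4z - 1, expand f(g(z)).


Substitute g(z) into f:
f(g(z)) = 4*(4z - 1) + 1
Expand and combine: 16z - 3


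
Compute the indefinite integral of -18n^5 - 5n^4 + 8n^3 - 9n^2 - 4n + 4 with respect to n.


Reverse power rule on each term:
  ∫ -18n^5 dn = -3n^6
  ∫ -5n^4 dn = -n^5
  ∫ 8n^3 dn = 2n^4
  ∫ -9n^2 dn = -3n^3
  ∫ -4n dn = -2n^2
  ∫ 4 dn = 4n
F(n) = -3n^6 - n^5 + 2n^4 - 3n^3 - 2n^2 + 4n + C


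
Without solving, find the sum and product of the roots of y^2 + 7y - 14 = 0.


For ay^2+by+c=0: sum = -b/a, product = c/a.
a=1, b=7, c=-14
Sum = -(7)/1 = -7
Product = (-14)/1 = -14


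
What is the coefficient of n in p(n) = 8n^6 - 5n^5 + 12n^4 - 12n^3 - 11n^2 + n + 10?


Read off the coefficient of n: 1


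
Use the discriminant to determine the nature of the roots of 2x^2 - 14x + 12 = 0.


D = b^2 - 4ac = (-14)^2 - 4(2)(12) = 196 - 96 = 100
Since D > 0: two distinct rational roots


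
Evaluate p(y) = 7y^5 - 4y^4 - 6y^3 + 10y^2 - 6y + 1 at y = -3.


Using direct substitution:
  7 * (-3)^5 = -1701
  -4 * (-3)^4 = -324
  -6 * (-3)^3 = 162
  10 * (-3)^2 = 90
  -6 * (-3)^1 = 18
  constant: 1
Sum = -1701 - 324 + 162 + 90 + 18 + 1 = -1754


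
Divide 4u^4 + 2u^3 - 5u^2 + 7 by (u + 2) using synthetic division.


Synthetic division with c = -2. Coefficients: 4, 2, -5, 0, 7
Bring down 4.
  4 * -2 = -8; -8 + 2 = -6
  -6 * -2 = 12; 12 - 5 = 7
  7 * -2 = -14; -14 + 0 = -14
  -14 * -2 = 28; 28 + 7 = 35
Quotient: 4u^3 - 6u^2 + 7u - 14, Remainder: 35


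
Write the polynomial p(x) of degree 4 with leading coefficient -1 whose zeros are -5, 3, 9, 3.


p(x) = -(x + 5)(x - 3)(x - 9)(x - 3)
Expand: -x^4 + 10x^3 + 12x^2 - 234x + 405


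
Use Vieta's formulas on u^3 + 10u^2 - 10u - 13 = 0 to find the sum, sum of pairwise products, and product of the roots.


Monic cubic u^3+bu^2+cu+d=0: sum=-b, pairwise sum=c, product=-d.
b=10, c=-10, d=-13
r1+r2+r3 = -10
r1r2+r1r3+r2r3 = -10
r1r2r3 = 13


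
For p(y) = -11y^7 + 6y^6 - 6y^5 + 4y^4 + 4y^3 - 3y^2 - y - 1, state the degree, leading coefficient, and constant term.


Highest power of y is 7, with coefficient -11. Constant term is -1.
Degree = 7, leading coefficient = -11, constant term = -1


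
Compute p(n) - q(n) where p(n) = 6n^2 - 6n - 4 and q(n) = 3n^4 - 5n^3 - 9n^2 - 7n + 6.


Distribute the minus sign:
  (6n^2 - 6n - 4)
- (3n^4 - 5n^3 - 9n^2 - 7n + 6)
Negate second polynomial: -3n^4 + 5n^3 + 9n^2 + 7n - 6
Add: -3n^4 + 5n^3 + 15n^2 + n - 10


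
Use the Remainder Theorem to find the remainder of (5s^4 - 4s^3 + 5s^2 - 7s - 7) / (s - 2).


By the Remainder Theorem, the remainder equals p(2):
  5*(2)^4 = 80
  -4*(2)^3 = -32
  5*(2)^2 = 20
  -7*(2)^1 = -14
  constant: -7
Sum: 80 - 32 + 20 - 14 - 7 = 47


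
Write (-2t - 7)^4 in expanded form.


Expand (-2t - 7)^4 by repeated multiplication:
  (-2t - 7)^2 = 4t^2 + 28t + 49
  (-2t - 7)^3 = -8t^3 - 84t^2 - 294t - 343
= 16t^4 + 224t^3 + 1176t^2 + 2744t + 2401


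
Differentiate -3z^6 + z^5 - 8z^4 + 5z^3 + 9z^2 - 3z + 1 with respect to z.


Apply the power rule term by term:
  d/dz(-3z^6) = -18z^5
  d/dz(z^5) = 5z^4
  d/dz(-8z^4) = -32z^3
  d/dz(5z^3) = 15z^2
  d/dz(9z^2) = 18z
  d/dz(-3z) = -3
  d/dz(1) = 0
p'(z) = -18z^5 + 5z^4 - 32z^3 + 15z^2 + 18z - 3


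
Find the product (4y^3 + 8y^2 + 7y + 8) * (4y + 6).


Distribute each term of the first polynomial:
  (4y^3)(4y + 6) = 16y^4 + 24y^3
  (8y^2)(4y + 6) = 32y^3 + 48y^2
  (7y)(4y + 6) = 28y^2 + 42y
  (8)(4y + 6) = 32y + 48
Sum: 16y^4 + 56y^3 + 76y^2 + 74y + 48


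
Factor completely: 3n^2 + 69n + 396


Roots satisfy r1 + r2 = -b/a = -23 and r1*r2 = c/a = 132.
So r1 = -12, r2 = -11.
3n^2 + 69n + 396 = 3(n - r1)(n - r2) = 3(n + 12)(n + 11)


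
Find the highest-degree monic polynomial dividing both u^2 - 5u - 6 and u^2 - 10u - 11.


Factor each:
  u^2 - 5u - 6 = (u + 1)(u - 6)
  u^2 - 10u - 11 = (u + 1)(u - 11)
Common monic factor: u + 1


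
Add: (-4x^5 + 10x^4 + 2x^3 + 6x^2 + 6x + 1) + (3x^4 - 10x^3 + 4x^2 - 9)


Align terms by degree and add:
  -4x^5 + 10x^4 + 2x^3 + 6x^2 + 6x + 1
+ 3x^4 - 10x^3 + 4x^2 - 9
= -4x^5 + 13x^4 - 8x^3 + 10x^2 + 6x - 8


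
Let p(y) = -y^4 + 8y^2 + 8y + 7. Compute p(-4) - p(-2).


p(-4) = -153
p(-2) = 7
p(-4) - p(-2) = -153 - 7 = -160


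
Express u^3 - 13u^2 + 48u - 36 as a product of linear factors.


Try integer roots (divisors of -36). u=6: p(6)=0.
Divide out (u - 6): quotient is u^2 - 7u + 6.
Factor the quadratic: (u - 1)(u - 6)
Result: (u - 6)(u - 1)(u - 6)


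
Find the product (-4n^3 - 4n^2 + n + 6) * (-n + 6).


Distribute each term of the first polynomial:
  (-4n^3)(-n + 6) = 4n^4 - 24n^3
  (-4n^2)(-n + 6) = 4n^3 - 24n^2
  (n)(-n + 6) = -n^2 + 6n
  (6)(-n + 6) = -6n + 36
Sum: 4n^4 - 20n^3 - 25n^2 + 36


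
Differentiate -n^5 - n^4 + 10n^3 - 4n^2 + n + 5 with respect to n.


Apply the power rule term by term:
  d/dn(-n^5) = -5n^4
  d/dn(-n^4) = -4n^3
  d/dn(10n^3) = 30n^2
  d/dn(-4n^2) = -8n
  d/dn(n) = 1
  d/dn(5) = 0
p'(n) = -5n^4 - 4n^3 + 30n^2 - 8n + 1


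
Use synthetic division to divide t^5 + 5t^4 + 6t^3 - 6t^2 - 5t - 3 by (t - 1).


Synthetic division with c = 1. Coefficients: 1, 5, 6, -6, -5, -3
Bring down 1.
  1 * 1 = 1; 1 + 5 = 6
  6 * 1 = 6; 6 + 6 = 12
  12 * 1 = 12; 12 - 6 = 6
  6 * 1 = 6; 6 - 5 = 1
  1 * 1 = 1; 1 - 3 = -2
Quotient: t^4 + 6t^3 + 12t^2 + 6t + 1, Remainder: -2


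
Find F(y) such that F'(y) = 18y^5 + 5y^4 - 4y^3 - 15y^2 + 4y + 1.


Reverse power rule on each term:
  ∫ 18y^5 dy = 3y^6
  ∫ 5y^4 dy = y^5
  ∫ -4y^3 dy = -y^4
  ∫ -15y^2 dy = -5y^3
  ∫ 4y dy = 2y^2
  ∫ 1 dy = y
F(y) = 3y^6 + y^5 - y^4 - 5y^3 + 2y^2 + y + C


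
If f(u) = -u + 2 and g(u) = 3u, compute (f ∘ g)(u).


Substitute g(u) into f:
f(g(u)) = -1*(3u) + 2
Expand and combine: -3u + 2


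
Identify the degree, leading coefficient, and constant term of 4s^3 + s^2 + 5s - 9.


Highest power of s is 3, with coefficient 4. Constant term is -9.
Degree = 3, leading coefficient = 4, constant term = -9


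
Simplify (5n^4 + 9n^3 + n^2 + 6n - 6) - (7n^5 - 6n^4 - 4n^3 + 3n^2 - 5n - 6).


Distribute the minus sign:
  (5n^4 + 9n^3 + n^2 + 6n - 6)
- (7n^5 - 6n^4 - 4n^3 + 3n^2 - 5n - 6)
Negate second polynomial: -7n^5 + 6n^4 + 4n^3 - 3n^2 + 5n + 6
Add: -7n^5 + 11n^4 + 13n^3 - 2n^2 + 11n


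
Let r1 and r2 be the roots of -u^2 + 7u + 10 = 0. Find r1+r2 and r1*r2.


For au^2+bu+c=0: sum = -b/a, product = c/a.
a=-1, b=7, c=10
Sum = -(7)/-1 = 7
Product = (10)/-1 = -10


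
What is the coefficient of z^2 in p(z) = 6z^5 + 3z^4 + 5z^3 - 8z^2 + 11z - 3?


Read off the coefficient of z^2: -8


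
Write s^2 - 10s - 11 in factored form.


Roots satisfy r1 + r2 = -b/a = 10 and r1*r2 = c/a = -11.
So r1 = 11, r2 = -1.
s^2 - 10s - 11 = (s - r1)(s - r2) = (s - 11)(s + 1)


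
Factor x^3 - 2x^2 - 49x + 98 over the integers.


Try integer roots (divisors of 98). x=2: p(2)=0.
Divide out (x - 2): quotient is x^2 - 49.
Factor the quadratic: (x - 7)(x + 7)
Result: (x - 2)(x - 7)(x + 7)


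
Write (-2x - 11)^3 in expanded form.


Expand (-2x - 11)^3 by repeated multiplication:
  (-2x - 11)^2 = 4x^2 + 44x + 121
= -8x^3 - 132x^2 - 726x - 1331


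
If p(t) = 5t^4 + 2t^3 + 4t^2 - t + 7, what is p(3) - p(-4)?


p(3) = 499
p(-4) = 1227
p(3) - p(-4) = 499 - 1227 = -728


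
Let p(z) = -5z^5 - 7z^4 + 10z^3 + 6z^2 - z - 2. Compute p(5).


Using direct substitution:
  -5 * (5)^5 = -15625
  -7 * (5)^4 = -4375
  10 * (5)^3 = 1250
  6 * (5)^2 = 150
  -1 * (5)^1 = -5
  constant: -2
Sum = -15625 - 4375 + 1250 + 150 - 5 - 2 = -18607


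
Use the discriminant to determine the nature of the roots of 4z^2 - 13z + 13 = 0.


D = b^2 - 4ac = (-13)^2 - 4(4)(13) = 169 - 208 = -39
Since D < 0: two complex conjugate roots (no real roots)


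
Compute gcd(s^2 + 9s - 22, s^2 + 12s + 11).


Factor each:
  s^2 + 9s - 22 = (s + 11)(s - 2)
  s^2 + 12s + 11 = (s + 11)(s + 1)
Common monic factor: s + 11


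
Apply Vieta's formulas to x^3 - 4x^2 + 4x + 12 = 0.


Monic cubic x^3+bx^2+cx+d=0: sum=-b, pairwise sum=c, product=-d.
b=-4, c=4, d=12
r1+r2+r3 = 4
r1r2+r1r3+r2r3 = 4
r1r2r3 = -12


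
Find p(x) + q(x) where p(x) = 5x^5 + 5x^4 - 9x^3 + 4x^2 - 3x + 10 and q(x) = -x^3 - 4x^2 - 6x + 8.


Align terms by degree and add:
  5x^5 + 5x^4 - 9x^3 + 4x^2 - 3x + 10
  -x^3 - 4x^2 - 6x + 8
= 5x^5 + 5x^4 - 10x^3 - 9x + 18


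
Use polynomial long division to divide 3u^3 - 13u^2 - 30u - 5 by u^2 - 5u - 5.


(3u^3 - 13u^2 - 30u - 5) / (u^2 - 5u - 5)
Step 1: 3u * (u^2 - 5u - 5) = 3u^3 - 15u^2 - 15u; subtract.
Step 2: 2 * (u^2 - 5u - 5) = 2u^2 - 10u - 10; subtract.
Quotient: 3u + 2, Remainder: -5u + 5


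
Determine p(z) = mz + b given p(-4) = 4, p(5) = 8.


p(z) = mz + b. Using p(-4)=4, p(5)=8:
m = (4 - 8)/(-4 - 5) = -4/-9 = 4/9
b = 4 - m*(-4) = 4 + 16/9 = 52/9
p(z) = (4/9)z + (52/9)


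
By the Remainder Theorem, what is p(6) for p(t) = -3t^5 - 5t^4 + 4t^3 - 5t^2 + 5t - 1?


By the Remainder Theorem, the remainder equals p(6):
  -3*(6)^5 = -23328
  -5*(6)^4 = -6480
  4*(6)^3 = 864
  -5*(6)^2 = -180
  5*(6)^1 = 30
  constant: -1
Sum: -23328 - 6480 + 864 - 180 + 30 - 1 = -29095


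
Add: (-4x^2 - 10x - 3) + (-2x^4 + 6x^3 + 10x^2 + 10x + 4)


Align terms by degree and add:
  -4x^2 - 10x - 3
  -2x^4 + 6x^3 + 10x^2 + 10x + 4
= -2x^4 + 6x^3 + 6x^2 + 1


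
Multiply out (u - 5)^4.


Expand (u - 5)^4 by repeated multiplication:
  (u - 5)^2 = u^2 - 10u + 25
  (u - 5)^3 = u^3 - 15u^2 + 75u - 125
= u^4 - 20u^3 + 150u^2 - 500u + 625


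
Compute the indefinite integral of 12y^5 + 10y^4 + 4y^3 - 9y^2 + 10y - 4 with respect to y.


Reverse power rule on each term:
  ∫ 12y^5 dy = 2y^6
  ∫ 10y^4 dy = 2y^5
  ∫ 4y^3 dy = y^4
  ∫ -9y^2 dy = -3y^3
  ∫ 10y dy = 5y^2
  ∫ -4 dy = -4y
F(y) = 2y^6 + 2y^5 + y^4 - 3y^3 + 5y^2 - 4y + C


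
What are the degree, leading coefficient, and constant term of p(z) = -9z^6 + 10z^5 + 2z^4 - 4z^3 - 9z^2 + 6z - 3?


Highest power of z is 6, with coefficient -9. Constant term is -3.
Degree = 6, leading coefficient = -9, constant term = -3


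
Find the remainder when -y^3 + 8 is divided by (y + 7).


By the Remainder Theorem, the remainder equals p(-7):
  -1*(-7)^3 = 343
  0*(-7)^2 = 0
  0*(-7)^1 = 0
  constant: 8
Sum: 343 + 0 + 0 + 8 = 351


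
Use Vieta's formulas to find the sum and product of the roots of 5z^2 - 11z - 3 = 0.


For az^2+bz+c=0: sum = -b/a, product = c/a.
a=5, b=-11, c=-3
Sum = -(-11)/5 = 11/5
Product = (-3)/5 = -3/5


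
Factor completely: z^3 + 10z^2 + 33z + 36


Try integer roots (divisors of 36). z=-4: p(-4)=0.
Divide out (z + 4): quotient is z^2 + 6z + 9.
Factor the quadratic: (z + 3)(z + 3)
Result: (z + 4)(z + 3)(z + 3)


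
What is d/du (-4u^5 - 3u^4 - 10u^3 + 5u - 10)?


Apply the power rule term by term:
  d/du(-4u^5) = -20u^4
  d/du(-3u^4) = -12u^3
  d/du(-10u^3) = -30u^2
  d/du(5u) = 5
  d/du(-10) = 0
p'(u) = -20u^4 - 12u^3 - 30u^2 + 5


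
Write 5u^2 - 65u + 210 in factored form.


Roots satisfy r1 + r2 = -b/a = 13 and r1*r2 = c/a = 42.
So r1 = 6, r2 = 7.
5u^2 - 65u + 210 = 5(u - r1)(u - r2) = 5(u - 6)(u - 7)


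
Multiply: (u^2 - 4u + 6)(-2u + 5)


Distribute each term of the first polynomial:
  (u^2)(-2u + 5) = -2u^3 + 5u^2
  (-4u)(-2u + 5) = 8u^2 - 20u
  (6)(-2u + 5) = -12u + 30
Sum: -2u^3 + 13u^2 - 32u + 30


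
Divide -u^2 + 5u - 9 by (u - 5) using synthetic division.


Synthetic division with c = 5. Coefficients: -1, 5, -9
Bring down -1.
  -1 * 5 = -5; -5 + 5 = 0
  0 * 5 = 0; 0 - 9 = -9
Quotient: -u, Remainder: -9


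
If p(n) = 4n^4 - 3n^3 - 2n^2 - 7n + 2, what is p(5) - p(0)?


p(5) = 2042
p(0) = 2
p(5) - p(0) = 2042 - 2 = 2040


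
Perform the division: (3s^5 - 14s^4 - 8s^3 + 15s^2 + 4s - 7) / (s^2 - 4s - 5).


(3s^5 - 14s^4 - 8s^3 + 15s^2 + 4s - 7) / (s^2 - 4s - 5)
Step 1: 3s^3 * (s^2 - 4s - 5) = 3s^5 - 12s^4 - 15s^3; subtract.
Step 2: -2s^2 * (s^2 - 4s - 5) = -2s^4 + 8s^3 + 10s^2; subtract.
Step 3: -s * (s^2 - 4s - 5) = -s^3 + 4s^2 + 5s; subtract.
Step 4: 1 * (s^2 - 4s - 5) = s^2 - 4s - 5; subtract.
Quotient: 3s^3 - 2s^2 - s + 1, Remainder: 3s - 2


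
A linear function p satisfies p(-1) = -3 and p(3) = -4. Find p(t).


p(t) = mt + b. Using p(-1)=-3, p(3)=-4:
m = (-3 + 4)/(-1 - 3) = 1/-4 = -1/4
b = -3 - m*(-1) = -3 - 1/4 = -13/4
p(t) = -(1/4)t - (13/4)


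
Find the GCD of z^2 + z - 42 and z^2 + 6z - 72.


Factor each:
  z^2 + z - 42 = (z - 6)(z + 7)
  z^2 + 6z - 72 = (z - 6)(z + 12)
Common monic factor: z - 6


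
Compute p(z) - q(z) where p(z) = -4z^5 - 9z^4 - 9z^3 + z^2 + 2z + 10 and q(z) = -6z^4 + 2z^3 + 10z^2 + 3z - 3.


Distribute the minus sign:
  (-4z^5 - 9z^4 - 9z^3 + z^2 + 2z + 10)
- (-6z^4 + 2z^3 + 10z^2 + 3z - 3)
Negate second polynomial: 6z^4 - 2z^3 - 10z^2 - 3z + 3
Add: -4z^5 - 3z^4 - 11z^3 - 9z^2 - z + 13


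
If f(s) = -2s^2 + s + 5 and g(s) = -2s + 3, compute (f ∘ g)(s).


Substitute g(s) into f:
f(g(s)) = -2*(-2s + 3)^2 + 1*(-2s + 3) + 5
(-2s + 3)^2 = 4s^2 - 12s + 9
Expand and combine: -8s^2 + 22s - 10


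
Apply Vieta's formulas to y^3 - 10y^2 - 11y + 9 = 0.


Monic cubic y^3+by^2+cy+d=0: sum=-b, pairwise sum=c, product=-d.
b=-10, c=-11, d=9
r1+r2+r3 = 10
r1r2+r1r3+r2r3 = -11
r1r2r3 = -9


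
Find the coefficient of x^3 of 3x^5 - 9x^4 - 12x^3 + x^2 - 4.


Read off the coefficient of x^3: -12


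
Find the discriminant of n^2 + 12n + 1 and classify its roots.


D = b^2 - 4ac = (12)^2 - 4(1)(1) = 144 - 4 = 140
Since D > 0: two distinct irrational roots


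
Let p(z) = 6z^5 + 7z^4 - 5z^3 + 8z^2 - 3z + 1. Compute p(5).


Using direct substitution:
  6 * (5)^5 = 18750
  7 * (5)^4 = 4375
  -5 * (5)^3 = -625
  8 * (5)^2 = 200
  -3 * (5)^1 = -15
  constant: 1
Sum = 18750 + 4375 - 625 + 200 - 15 + 1 = 22686


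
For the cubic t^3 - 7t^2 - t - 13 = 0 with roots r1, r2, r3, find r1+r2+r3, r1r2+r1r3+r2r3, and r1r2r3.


Monic cubic t^3+bt^2+ct+d=0: sum=-b, pairwise sum=c, product=-d.
b=-7, c=-1, d=-13
r1+r2+r3 = 7
r1r2+r1r3+r2r3 = -1
r1r2r3 = 13


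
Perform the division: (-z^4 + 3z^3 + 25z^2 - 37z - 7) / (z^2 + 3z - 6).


(-z^4 + 3z^3 + 25z^2 - 37z - 7) / (z^2 + 3z - 6)
Step 1: -z^2 * (z^2 + 3z - 6) = -z^4 - 3z^3 + 6z^2; subtract.
Step 2: 6z * (z^2 + 3z - 6) = 6z^3 + 18z^2 - 36z; subtract.
Step 3: 1 * (z^2 + 3z - 6) = z^2 + 3z - 6; subtract.
Quotient: -z^2 + 6z + 1, Remainder: -4z - 1


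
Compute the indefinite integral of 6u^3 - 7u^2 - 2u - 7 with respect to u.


Reverse power rule on each term:
  ∫ 6u^3 du = (3/2)u^4
  ∫ -7u^2 du = -(7/3)u^3
  ∫ -2u du = -u^2
  ∫ -7 du = -7u
F(u) = (3/2)u^4 - (7/3)u^3 - u^2 - 7u + C


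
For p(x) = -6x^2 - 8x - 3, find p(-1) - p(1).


p(-1) = -1
p(1) = -17
p(-1) - p(1) = -1 + 17 = 16


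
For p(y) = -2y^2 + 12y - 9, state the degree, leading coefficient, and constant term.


Highest power of y is 2, with coefficient -2. Constant term is -9.
Degree = 2, leading coefficient = -2, constant term = -9


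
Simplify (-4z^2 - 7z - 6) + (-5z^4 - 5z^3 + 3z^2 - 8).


Align terms by degree and add:
  -4z^2 - 7z - 6
  -5z^4 - 5z^3 + 3z^2 - 8
= -5z^4 - 5z^3 - z^2 - 7z - 14


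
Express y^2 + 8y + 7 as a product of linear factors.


Roots satisfy r1 + r2 = -b/a = -8 and r1*r2 = c/a = 7.
So r1 = -7, r2 = -1.
y^2 + 8y + 7 = (y - r1)(y - r2) = (y + 7)(y + 1)


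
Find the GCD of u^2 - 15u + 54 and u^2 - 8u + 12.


Factor each:
  u^2 - 15u + 54 = (u - 6)(u - 9)
  u^2 - 8u + 12 = (u - 6)(u - 2)
Common monic factor: u - 6


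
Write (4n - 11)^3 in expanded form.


Expand (4n - 11)^3 by repeated multiplication:
  (4n - 11)^2 = 16n^2 - 88n + 121
= 64n^3 - 528n^2 + 1452n - 1331
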